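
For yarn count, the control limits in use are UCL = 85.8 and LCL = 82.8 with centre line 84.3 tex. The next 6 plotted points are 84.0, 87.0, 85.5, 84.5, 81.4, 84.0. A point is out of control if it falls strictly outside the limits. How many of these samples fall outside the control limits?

Compare each point to [82.8, 85.8]: sample 2 = 87.0 > UCL; sample 5 = 81.4 < LCL.

2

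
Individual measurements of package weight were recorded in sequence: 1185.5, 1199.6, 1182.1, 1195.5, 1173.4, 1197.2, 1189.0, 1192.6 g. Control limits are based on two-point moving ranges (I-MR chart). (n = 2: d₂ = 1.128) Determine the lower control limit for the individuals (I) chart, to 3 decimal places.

1150.343

X̄ = (1185.5 + 1199.6 + 1182.1 + 1195.5 + 1173.4 + 1197.2 + 1189.0 + 1192.6) / 8 = 1189.3625
Moving ranges: 14.1, 17.5, 13.4, 22.1, 23.8, 8.2, 3.6; M̄R̄ = 102.7000 / 7 = 14.6714
LCL = X̄ − 3·M̄R̄/d₂ = 1189.3625 − 3 × 14.6714 / 1.128 = 1150.3427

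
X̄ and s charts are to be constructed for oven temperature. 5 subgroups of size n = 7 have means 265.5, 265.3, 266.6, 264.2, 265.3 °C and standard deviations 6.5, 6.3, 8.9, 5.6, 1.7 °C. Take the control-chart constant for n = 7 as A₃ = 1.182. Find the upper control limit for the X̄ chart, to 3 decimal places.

X̄̄ = (265.5 + 265.3 + 266.6 + 264.2 + 265.3) / 5 = 265.3800
s̄ = (6.5 + 6.3 + 8.9 + 5.6 + 1.7) / 5 = 5.8000
UCL = X̄̄ + A₃·s̄ = 265.3800 + 1.182 × 5.8000 = 272.2356

272.236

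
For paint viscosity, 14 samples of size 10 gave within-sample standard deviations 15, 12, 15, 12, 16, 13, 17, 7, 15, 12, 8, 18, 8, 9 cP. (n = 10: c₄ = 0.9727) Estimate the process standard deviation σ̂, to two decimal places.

s̄ = (15 + 12 + 15 + 12 + 16 + 13 + 17 + 7 + 15 + 12 + 8 + 18 + 8 + 9) / 14 = 12.6429
σ̂ = s̄ / c₄ = 12.6429 / 0.9727 = 12.9977

13.00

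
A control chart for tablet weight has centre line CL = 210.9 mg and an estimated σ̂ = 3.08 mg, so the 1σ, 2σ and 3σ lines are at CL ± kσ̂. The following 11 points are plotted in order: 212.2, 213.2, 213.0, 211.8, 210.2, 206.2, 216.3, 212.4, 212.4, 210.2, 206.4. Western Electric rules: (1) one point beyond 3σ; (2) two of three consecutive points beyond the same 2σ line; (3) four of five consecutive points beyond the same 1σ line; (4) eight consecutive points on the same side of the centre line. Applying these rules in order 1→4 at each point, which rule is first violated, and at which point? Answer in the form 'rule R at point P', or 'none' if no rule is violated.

none

Zone of each point (C = within 1σ̂, B = 1σ̂–2σ̂, A = 2σ̂–3σ̂, * = beyond 3σ̂; sign = side of CL): 1:+C, 2:+C, 3:+C, 4:+C, 5:-C, 6:-B, 7:+B, 8:+C, 9:+C, 10:-C, 11:-B
No rule fires across all 11 points.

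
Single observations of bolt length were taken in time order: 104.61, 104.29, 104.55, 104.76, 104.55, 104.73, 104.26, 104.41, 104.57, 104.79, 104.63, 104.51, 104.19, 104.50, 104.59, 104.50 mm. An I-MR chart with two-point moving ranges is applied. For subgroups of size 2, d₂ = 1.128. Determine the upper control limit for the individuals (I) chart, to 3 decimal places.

X̄ = (104.61 + 104.29 + 104.55 + 104.76 + 104.55 + 104.73 + 104.26 + 104.41 + 104.57 + 104.79 + 104.63 + 104.51 + 104.19 + 104.50 + 104.59 + 104.50) / 16 = 104.5275
Moving ranges: 0.32, 0.26, 0.21, 0.21, 0.18, 0.47, 0.15, 0.16, 0.22, 0.16, 0.12, 0.32, 0.31, 0.09, 0.09; M̄R̄ = 3.2700 / 15 = 0.2180
UCL = X̄ + 3·M̄R̄/d₂ = 104.5275 + 3 × 0.2180 / 1.128 = 105.1073

105.107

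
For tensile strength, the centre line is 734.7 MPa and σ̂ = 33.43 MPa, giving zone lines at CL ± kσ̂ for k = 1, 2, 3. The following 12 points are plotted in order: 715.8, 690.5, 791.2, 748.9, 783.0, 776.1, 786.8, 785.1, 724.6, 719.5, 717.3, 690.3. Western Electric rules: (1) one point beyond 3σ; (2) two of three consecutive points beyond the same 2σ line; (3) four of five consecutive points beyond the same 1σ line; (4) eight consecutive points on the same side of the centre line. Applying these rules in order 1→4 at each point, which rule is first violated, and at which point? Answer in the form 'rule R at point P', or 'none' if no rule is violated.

rule 3 at point 7

Zone of each point (C = within 1σ̂, B = 1σ̂–2σ̂, A = 2σ̂–3σ̂, * = beyond 3σ̂; sign = side of CL): 1:-C, 2:-B, 3:+B, 4:+C, 5:+B, 6:+B, 7:+B, 8:+B, 9:-C, 10:-C, 11:-C, 12:-B
Rule 3 (four of five consecutive points beyond the same 1σ limit) is satisfied at point 7.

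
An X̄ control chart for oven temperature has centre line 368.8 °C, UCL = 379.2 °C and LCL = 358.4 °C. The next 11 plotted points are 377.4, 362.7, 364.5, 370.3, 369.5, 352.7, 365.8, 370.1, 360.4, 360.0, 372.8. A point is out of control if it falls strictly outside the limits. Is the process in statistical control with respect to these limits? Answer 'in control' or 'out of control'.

Compare each point to [358.4, 379.2]: sample 6 = 352.7 < LCL.

out of control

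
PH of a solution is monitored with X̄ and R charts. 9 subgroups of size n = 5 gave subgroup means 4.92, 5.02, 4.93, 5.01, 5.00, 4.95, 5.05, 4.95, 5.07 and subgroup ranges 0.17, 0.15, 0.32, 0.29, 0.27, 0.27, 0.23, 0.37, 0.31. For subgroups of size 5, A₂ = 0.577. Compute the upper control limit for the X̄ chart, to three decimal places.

5.141

X̄̄ = (4.92 + 5.02 + 4.93 + 5.01 + 5.00 + 4.95 + 5.05 + 4.95 + 5.07) / 9 = 44.9000 / 9 = 4.9889
R̄ = (0.17 + 0.15 + 0.32 + 0.29 + 0.27 + 0.27 + 0.23 + 0.37 + 0.31) / 9 = 2.3800 / 9 = 0.2644
UCL = X̄̄ + A₂·R̄ = 4.9889 + 0.577 × 0.2644 = 5.1415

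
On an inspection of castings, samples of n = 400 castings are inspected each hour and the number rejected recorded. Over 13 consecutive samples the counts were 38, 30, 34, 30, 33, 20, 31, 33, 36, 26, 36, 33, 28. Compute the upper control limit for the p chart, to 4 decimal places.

0.1188

p̄ = Σdᵢ / (k·n) = 408 / (13 × 400) = 0.07846
UCL = p̄ + 3·√(p̄(1−p̄)/n) = 0.07846 + 3 × √(0.07846×0.92154/400) = 0.07846 + 3 × 0.01344 = 0.11880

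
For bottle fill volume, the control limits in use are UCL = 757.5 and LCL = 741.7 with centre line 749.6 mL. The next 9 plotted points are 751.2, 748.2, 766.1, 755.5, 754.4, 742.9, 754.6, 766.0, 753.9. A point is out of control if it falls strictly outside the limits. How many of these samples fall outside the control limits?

2

Compare each point to [741.7, 757.5]: sample 3 = 766.1 > UCL; sample 8 = 766.0 > UCL.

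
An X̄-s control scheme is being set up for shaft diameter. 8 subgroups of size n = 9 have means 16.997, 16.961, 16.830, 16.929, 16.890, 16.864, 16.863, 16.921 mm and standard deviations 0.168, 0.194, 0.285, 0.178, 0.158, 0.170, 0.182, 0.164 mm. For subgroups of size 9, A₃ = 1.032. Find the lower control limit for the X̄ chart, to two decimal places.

X̄̄ = (16.997 + 16.961 + 16.830 + 16.929 + 16.890 + 16.864 + 16.863 + 16.921) / 8 = 16.9069
s̄ = (0.168 + 0.194 + 0.285 + 0.178 + 0.158 + 0.170 + 0.182 + 0.164) / 8 = 0.1874
LCL = X̄̄ − A₃·s̄ = 16.9069 − 1.032 × 0.1874 = 16.7135

16.71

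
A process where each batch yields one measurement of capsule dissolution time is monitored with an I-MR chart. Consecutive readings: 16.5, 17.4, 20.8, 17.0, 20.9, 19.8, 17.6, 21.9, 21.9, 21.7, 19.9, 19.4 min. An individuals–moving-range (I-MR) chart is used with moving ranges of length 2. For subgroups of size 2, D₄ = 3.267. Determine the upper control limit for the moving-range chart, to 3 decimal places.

6.564

Moving ranges: 0.9, 3.4, 3.8, 3.9, 1.1, 2.2, 4.3, 0.0, 0.2, 1.8, 0.5; M̄R̄ = 22.1000 / 11 = 2.0091
UCL_MR = D₄·M̄R̄ = 3.267 × 2.0091 = 6.5637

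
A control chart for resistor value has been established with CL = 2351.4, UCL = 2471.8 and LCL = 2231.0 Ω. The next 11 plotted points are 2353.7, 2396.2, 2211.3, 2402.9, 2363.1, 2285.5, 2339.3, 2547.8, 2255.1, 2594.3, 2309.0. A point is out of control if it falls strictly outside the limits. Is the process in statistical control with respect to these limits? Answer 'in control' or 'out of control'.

Compare each point to [2231.0, 2471.8]: sample 3 = 2211.3 < LCL; sample 8 = 2547.8 > UCL; sample 10 = 2594.3 > UCL.

out of control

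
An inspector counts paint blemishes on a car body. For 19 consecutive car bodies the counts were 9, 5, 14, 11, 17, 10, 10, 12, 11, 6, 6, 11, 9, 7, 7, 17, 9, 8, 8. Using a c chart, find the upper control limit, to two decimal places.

19.25

c̄ = (9 + 5 + 14 + 11 + 17 + 10 + 10 + 12 + 11 + 6 + 6 + 11 + 9 + 7 + 7 + 17 + 9 + 8 + 8) / 19 = 187 / 19 = 9.8421
UCL = c̄ + 3√c̄ = 9.8421 + 3 × √9.8421 = 9.8421 + 3 × 3.1372 = 19.2537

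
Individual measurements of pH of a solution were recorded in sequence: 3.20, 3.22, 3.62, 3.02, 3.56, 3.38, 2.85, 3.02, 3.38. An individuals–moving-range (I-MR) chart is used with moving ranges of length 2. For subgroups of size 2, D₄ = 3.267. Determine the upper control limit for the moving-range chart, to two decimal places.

Moving ranges: 0.02, 0.40, 0.60, 0.54, 0.18, 0.53, 0.17, 0.36; M̄R̄ = 2.8000 / 8 = 0.3500
UCL_MR = D₄·M̄R̄ = 3.267 × 0.3500 = 1.1435

1.14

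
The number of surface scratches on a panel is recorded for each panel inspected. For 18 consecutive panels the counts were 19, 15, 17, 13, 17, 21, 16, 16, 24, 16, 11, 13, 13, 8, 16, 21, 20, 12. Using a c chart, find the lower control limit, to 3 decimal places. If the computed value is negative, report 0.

4.000

c̄ = (19 + 15 + 17 + 13 + 17 + 21 + 16 + 16 + 24 + 16 + 11 + 13 + 13 + 8 + 16 + 21 + 20 + 12) / 18 = 288 / 18 = 16.0000
LCL = c̄ − 3√c̄ = 16.0000 − 3 × 4.0000 = 4.0000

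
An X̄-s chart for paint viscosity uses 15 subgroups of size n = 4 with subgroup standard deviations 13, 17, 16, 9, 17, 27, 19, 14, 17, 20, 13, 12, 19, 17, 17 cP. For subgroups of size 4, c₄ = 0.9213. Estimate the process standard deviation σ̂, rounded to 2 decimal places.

17.87

s̄ = (13 + 17 + 16 + 9 + 17 + 27 + 19 + 14 + 17 + 20 + 13 + 12 + 19 + 17 + 17) / 15 = 16.4667
σ̂ = s̄ / c₄ = 16.4667 / 0.9213 = 17.8733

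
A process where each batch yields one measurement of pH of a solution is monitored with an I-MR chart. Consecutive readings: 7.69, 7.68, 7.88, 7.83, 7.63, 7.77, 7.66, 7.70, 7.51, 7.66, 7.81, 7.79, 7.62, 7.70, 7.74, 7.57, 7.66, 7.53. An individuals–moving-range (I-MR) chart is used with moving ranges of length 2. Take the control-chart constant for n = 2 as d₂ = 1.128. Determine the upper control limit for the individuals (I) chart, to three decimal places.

7.994

X̄ = (7.69 + 7.68 + 7.88 + 7.83 + 7.63 + 7.77 + 7.66 + 7.70 + 7.51 + 7.66 + 7.81 + 7.79 + 7.62 + 7.70 + 7.74 + 7.57 + 7.66 + 7.53) / 18 = 7.6906
Moving ranges: 0.01, 0.20, 0.05, 0.20, 0.14, 0.11, 0.04, 0.19, 0.15, 0.15, 0.02, 0.17, 0.08, 0.04, 0.17, 0.09, 0.13; M̄R̄ = 1.9400 / 17 = 0.1141
UCL = X̄ + 3·M̄R̄/d₂ = 7.6906 + 3 × 0.1141 / 1.128 = 7.9941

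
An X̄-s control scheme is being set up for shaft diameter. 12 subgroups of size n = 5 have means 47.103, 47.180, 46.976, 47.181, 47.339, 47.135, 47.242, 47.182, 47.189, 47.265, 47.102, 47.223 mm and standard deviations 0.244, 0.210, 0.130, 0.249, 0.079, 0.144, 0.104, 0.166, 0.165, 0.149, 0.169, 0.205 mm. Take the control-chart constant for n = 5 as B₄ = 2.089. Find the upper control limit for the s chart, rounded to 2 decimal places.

0.35

s̄ = (0.244 + 0.210 + 0.130 + 0.249 + 0.079 + 0.144 + 0.104 + 0.166 + 0.165 + 0.149 + 0.169 + 0.205) / 12 = 0.1678
UCL_s = B₄·s̄ = 2.089 × 0.1678 = 0.3506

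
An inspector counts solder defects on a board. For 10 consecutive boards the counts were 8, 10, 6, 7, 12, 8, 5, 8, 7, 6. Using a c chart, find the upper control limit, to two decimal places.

16.02

c̄ = (8 + 10 + 6 + 7 + 12 + 8 + 5 + 8 + 7 + 6) / 10 = 77 / 10 = 7.7000
UCL = c̄ + 3√c̄ = 7.7000 + 3 × √7.7000 = 7.7000 + 3 × 2.7749 = 16.0247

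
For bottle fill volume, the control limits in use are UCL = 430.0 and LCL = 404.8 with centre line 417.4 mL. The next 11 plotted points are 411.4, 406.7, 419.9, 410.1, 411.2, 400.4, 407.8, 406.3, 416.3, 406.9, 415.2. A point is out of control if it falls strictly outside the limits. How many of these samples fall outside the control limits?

1

Compare each point to [404.8, 430.0]: sample 6 = 400.4 < LCL.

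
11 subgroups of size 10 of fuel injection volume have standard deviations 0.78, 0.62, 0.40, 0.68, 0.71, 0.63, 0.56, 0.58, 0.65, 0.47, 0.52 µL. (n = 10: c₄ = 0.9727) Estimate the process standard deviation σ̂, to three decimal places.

0.617

s̄ = (0.78 + 0.62 + 0.40 + 0.68 + 0.71 + 0.63 + 0.56 + 0.58 + 0.65 + 0.47 + 0.52) / 11 = 0.6000
σ̂ = s̄ / c₄ = 0.6000 / 0.9727 = 0.6168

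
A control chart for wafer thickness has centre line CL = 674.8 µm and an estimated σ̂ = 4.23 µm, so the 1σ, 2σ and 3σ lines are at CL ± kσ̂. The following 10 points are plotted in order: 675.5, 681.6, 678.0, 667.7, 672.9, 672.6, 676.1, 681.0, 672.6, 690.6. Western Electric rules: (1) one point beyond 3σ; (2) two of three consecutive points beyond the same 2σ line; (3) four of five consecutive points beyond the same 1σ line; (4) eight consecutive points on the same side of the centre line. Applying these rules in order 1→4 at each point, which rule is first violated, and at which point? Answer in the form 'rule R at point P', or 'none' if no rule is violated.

Zone of each point (C = within 1σ̂, B = 1σ̂–2σ̂, A = 2σ̂–3σ̂, * = beyond 3σ̂; sign = side of CL): 1:+C, 2:+B, 3:+C, 4:-B, 5:-C, 6:-C, 7:+C, 8:+B, 9:-C, 10:+*
Rule 1 (one point beyond the 3σ limits) is satisfied at point 10.

rule 1 at point 10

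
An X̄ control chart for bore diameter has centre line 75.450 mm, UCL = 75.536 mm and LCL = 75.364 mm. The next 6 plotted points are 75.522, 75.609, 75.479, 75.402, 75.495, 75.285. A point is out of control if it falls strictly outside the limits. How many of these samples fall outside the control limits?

2

Compare each point to [75.364, 75.536]: sample 2 = 75.609 > UCL; sample 6 = 75.285 < LCL.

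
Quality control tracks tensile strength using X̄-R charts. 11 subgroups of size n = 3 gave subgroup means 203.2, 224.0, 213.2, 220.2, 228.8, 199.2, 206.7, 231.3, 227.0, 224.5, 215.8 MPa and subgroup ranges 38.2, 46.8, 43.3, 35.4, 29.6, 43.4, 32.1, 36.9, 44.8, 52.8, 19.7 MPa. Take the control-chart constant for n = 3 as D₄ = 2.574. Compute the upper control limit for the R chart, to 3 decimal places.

R̄ = (38.2 + 46.8 + 43.3 + 35.4 + 29.6 + 43.4 + 32.1 + 36.9 + 44.8 + 52.8 + 19.7) / 11 = 423.0000 / 11 = 38.4545
UCL_R = D₄·R̄ = 2.574 × 38.4545 = 98.9820

98.982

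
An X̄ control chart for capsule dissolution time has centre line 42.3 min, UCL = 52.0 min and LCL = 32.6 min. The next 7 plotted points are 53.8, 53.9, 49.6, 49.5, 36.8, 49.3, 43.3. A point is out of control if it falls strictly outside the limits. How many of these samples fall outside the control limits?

2

Compare each point to [32.6, 52.0]: sample 1 = 53.8 > UCL; sample 2 = 53.9 > UCL.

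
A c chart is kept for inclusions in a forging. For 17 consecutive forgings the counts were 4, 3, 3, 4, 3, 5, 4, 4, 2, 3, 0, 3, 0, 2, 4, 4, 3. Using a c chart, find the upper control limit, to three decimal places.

8.196

c̄ = (4 + 3 + 3 + 4 + 3 + 5 + 4 + 4 + 2 + 3 + 0 + 3 + 0 + 2 + 4 + 4 + 3) / 17 = 51 / 17 = 3.0000
UCL = c̄ + 3√c̄ = 3.0000 + 3 × √3.0000 = 3.0000 + 3 × 1.7321 = 8.1962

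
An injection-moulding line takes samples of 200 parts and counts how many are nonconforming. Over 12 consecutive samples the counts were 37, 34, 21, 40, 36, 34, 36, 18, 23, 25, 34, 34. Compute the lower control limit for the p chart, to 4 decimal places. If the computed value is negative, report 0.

p̄ = Σdᵢ / (k·n) = 372 / (12 × 200) = 0.15500
LCL = p̄ − 3·√(p̄(1−p̄)/n) = 0.15500 − 3 × 0.02559 = 0.07823

0.0782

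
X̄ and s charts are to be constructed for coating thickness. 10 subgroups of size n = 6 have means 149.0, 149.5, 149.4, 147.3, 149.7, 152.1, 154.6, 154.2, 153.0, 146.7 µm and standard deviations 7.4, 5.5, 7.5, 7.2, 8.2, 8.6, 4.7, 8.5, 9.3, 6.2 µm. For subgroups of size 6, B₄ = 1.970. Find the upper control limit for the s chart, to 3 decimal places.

14.401

s̄ = (7.4 + 5.5 + 7.5 + 7.2 + 8.2 + 8.6 + 4.7 + 8.5 + 9.3 + 6.2) / 10 = 7.3100
UCL_s = B₄·s̄ = 1.970 × 7.3100 = 14.4007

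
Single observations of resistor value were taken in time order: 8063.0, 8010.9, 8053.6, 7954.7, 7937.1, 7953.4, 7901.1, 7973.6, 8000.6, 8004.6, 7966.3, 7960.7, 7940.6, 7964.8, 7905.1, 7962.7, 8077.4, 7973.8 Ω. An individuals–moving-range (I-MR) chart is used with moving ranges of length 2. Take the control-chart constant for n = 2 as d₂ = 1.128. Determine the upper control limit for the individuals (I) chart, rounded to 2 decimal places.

8104.28

X̄ = (8063.0 + 8010.9 + 8053.6 + 7954.7 + 7937.1 + 7953.4 + 7901.1 + 7973.6 + 8000.6 + 8004.6 + 7966.3 + 7960.7 + 7940.6 + 7964.8 + 7905.1 + 7962.7 + 8077.4 + 7973.8) / 18 = 7978.0000
Moving ranges: 52.1, 42.7, 98.9, 17.6, 16.3, 52.3, 72.5, 27.0, 4.0, 38.3, 5.6, 20.1, 24.2, 59.7, 57.6, 114.7, 103.6; M̄R̄ = 807.2000 / 17 = 47.4824
UCL = X̄ + 3·M̄R̄/d₂ = 7978.0000 + 3 × 47.4824 / 1.128 = 8104.2829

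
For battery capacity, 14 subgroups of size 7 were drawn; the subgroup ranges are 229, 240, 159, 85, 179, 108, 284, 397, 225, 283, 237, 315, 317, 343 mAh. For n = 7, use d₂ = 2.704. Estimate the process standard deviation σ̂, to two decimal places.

R̄ = (229 + 240 + 159 + 85 + 179 + 108 + 284 + 397 + 225 + 283 + 237 + 315 + 317 + 343) / 14 = 242.9286
σ̂ = R̄ / d₂ = 242.9286 / 2.704 = 89.8404

89.84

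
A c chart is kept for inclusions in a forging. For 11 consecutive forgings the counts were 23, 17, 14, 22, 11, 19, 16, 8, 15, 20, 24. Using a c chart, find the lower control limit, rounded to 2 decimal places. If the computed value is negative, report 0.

c̄ = (23 + 17 + 14 + 22 + 11 + 19 + 16 + 8 + 15 + 20 + 24) / 11 = 189 / 11 = 17.1818
LCL = c̄ − 3√c̄ = 17.1818 − 3 × 4.1451 = 4.7465

4.75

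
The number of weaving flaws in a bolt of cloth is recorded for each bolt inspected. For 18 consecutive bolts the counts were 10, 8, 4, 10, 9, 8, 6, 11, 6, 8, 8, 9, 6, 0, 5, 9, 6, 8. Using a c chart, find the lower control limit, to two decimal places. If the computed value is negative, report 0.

c̄ = (10 + 8 + 4 + 10 + 9 + 8 + 6 + 11 + 6 + 8 + 8 + 9 + 6 + 0 + 5 + 9 + 6 + 8) / 18 = 131 / 18 = 7.2778
LCL = c̄ − 3√c̄ = 7.2778 − 3 × 2.6977 = -0.8154 → 0 (cannot be negative)

0.00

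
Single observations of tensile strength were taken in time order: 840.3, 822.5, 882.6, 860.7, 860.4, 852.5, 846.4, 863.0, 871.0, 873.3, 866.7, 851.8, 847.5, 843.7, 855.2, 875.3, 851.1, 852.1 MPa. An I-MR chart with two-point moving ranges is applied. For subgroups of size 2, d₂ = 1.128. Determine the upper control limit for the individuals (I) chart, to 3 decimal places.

892.026

X̄ = (840.3 + 822.5 + 882.6 + 860.7 + 860.4 + 852.5 + 846.4 + 863.0 + 871.0 + 873.3 + 866.7 + 851.8 + 847.5 + 843.7 + 855.2 + 875.3 + 851.1 + 852.1) / 18 = 856.4500
Moving ranges: 17.8, 60.1, 21.9, 0.3, 7.9, 6.1, 16.6, 8.0, 2.3, 6.6, 14.9, 4.3, 3.8, 11.5, 20.1, 24.2, 1.0; M̄R̄ = 227.4000 / 17 = 13.3765
UCL = X̄ + 3·M̄R̄/d₂ = 856.4500 + 3 × 13.3765 / 1.128 = 892.0257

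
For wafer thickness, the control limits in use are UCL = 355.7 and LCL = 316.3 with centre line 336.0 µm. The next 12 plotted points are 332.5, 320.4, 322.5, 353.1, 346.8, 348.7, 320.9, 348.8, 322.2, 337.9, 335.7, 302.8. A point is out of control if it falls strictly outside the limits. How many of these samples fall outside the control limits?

1

Compare each point to [316.3, 355.7]: sample 12 = 302.8 < LCL.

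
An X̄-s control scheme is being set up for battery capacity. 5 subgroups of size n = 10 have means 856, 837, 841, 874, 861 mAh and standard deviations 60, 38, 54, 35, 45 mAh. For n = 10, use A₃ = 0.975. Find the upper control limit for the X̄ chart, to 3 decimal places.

899.040

X̄̄ = (856 + 837 + 841 + 874 + 861) / 5 = 853.8000
s̄ = (60 + 38 + 54 + 35 + 45) / 5 = 46.4000
UCL = X̄̄ + A₃·s̄ = 853.8000 + 0.975 × 46.4000 = 899.0400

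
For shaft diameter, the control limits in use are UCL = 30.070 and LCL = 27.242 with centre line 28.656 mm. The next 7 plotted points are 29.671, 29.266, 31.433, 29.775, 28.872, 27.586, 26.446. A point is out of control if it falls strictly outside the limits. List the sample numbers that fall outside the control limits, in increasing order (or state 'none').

Compare each point to [27.242, 30.070]: sample 3 = 31.433 > UCL; sample 7 = 26.446 < LCL.

3, 7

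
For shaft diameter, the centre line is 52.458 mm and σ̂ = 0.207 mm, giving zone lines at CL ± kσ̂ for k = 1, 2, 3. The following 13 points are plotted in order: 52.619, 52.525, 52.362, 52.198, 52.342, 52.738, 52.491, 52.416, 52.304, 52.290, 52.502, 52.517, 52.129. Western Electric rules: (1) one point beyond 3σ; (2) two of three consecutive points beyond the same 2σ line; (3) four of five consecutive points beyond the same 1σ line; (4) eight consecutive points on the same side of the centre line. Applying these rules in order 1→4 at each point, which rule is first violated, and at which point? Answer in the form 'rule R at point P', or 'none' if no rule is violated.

none

Zone of each point (C = within 1σ̂, B = 1σ̂–2σ̂, A = 2σ̂–3σ̂, * = beyond 3σ̂; sign = side of CL): 1:+C, 2:+C, 3:-C, 4:-B, 5:-C, 6:+B, 7:+C, 8:-C, 9:-C, 10:-C, 11:+C, 12:+C, 13:-B
No rule fires across all 13 points.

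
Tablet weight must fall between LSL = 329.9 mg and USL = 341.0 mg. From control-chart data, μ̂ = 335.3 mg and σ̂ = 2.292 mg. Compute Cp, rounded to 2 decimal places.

0.81

Cp = (USL − LSL) / (6σ̂) = (341.0 − 329.9) / (6 × 2.292) = 11.1000 / 13.7520 = 0.8072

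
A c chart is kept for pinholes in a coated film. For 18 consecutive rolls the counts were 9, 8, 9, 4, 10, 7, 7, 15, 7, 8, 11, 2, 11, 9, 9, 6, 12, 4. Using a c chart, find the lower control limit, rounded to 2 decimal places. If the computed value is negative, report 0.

0.00

c̄ = (9 + 8 + 9 + 4 + 10 + 7 + 7 + 15 + 7 + 8 + 11 + 2 + 11 + 9 + 9 + 6 + 12 + 4) / 18 = 148 / 18 = 8.2222
LCL = c̄ − 3√c̄ = 8.2222 − 3 × 2.8674 = -0.3801 → 0 (cannot be negative)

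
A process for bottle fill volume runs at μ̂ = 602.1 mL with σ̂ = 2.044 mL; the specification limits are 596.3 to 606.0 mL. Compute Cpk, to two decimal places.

0.64

Cpu = (USL − μ̂) / (3σ̂) = (606.0 − 602.1) / (3 × 2.044) = 0.6360; Cpl = (μ̂ − LSL) / (3σ̂) = (602.1 − 596.3) / (3 × 2.044) = 0.9459; Cpk = min(Cpu, Cpl) = 0.6360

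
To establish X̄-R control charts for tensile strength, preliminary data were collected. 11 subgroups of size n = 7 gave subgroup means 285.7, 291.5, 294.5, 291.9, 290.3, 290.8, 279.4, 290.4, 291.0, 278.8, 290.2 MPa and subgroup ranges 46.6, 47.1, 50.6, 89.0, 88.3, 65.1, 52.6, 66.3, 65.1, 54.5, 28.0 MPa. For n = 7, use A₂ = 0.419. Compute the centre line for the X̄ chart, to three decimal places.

X̄̄ = (285.7 + 291.5 + 294.5 + 291.9 + 290.3 + 290.8 + 279.4 + 290.4 + 291.0 + 278.8 + 290.2) / 11 = 3174.5000 / 11 = 288.5909
CL = X̄̄ = 288.5909

288.591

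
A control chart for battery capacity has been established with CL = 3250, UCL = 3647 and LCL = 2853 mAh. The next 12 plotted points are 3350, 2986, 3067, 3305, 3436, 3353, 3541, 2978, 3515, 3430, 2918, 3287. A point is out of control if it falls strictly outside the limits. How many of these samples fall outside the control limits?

All 12 points lie within [2853, 3647].

0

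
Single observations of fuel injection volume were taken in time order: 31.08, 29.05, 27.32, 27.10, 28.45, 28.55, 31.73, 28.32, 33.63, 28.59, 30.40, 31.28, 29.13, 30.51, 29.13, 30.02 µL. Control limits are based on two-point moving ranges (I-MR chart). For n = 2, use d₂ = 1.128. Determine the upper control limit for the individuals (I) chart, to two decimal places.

X̄ = (31.08 + 29.05 + 27.32 + 27.10 + 28.45 + 28.55 + 31.73 + 28.32 + 33.63 + 28.59 + 30.40 + 31.28 + 29.13 + 30.51 + 29.13 + 30.02) / 16 = 29.6431
Moving ranges: 2.03, 1.73, 0.22, 1.35, 0.10, 3.18, 3.41, 5.31, 5.04, 1.81, 0.88, 2.15, 1.38, 1.38, 0.89; M̄R̄ = 30.8600 / 15 = 2.0573
UCL = X̄ + 3·M̄R̄/d₂ = 29.6431 + 3 × 2.0573 / 1.128 = 35.1148

35.11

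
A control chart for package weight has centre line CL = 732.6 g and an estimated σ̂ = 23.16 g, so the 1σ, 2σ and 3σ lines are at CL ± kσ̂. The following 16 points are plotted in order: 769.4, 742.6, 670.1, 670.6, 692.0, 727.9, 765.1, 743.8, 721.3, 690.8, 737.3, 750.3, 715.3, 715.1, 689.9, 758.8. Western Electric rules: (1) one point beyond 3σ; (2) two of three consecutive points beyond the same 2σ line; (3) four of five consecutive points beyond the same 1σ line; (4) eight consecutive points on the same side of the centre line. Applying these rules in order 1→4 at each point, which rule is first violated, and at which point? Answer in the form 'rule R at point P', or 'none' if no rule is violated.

Zone of each point (C = within 1σ̂, B = 1σ̂–2σ̂, A = 2σ̂–3σ̂, * = beyond 3σ̂; sign = side of CL): 1:+B, 2:+C, 3:-A, 4:-A, 5:-B, 6:-C, 7:+B, 8:+C, 9:-C, 10:-B, 11:+C, 12:+C, 13:-C, 14:-C, 15:-B, 16:+B
Rule 2 (two of three consecutive points beyond the same 2σ limit) is satisfied at point 4.

rule 2 at point 4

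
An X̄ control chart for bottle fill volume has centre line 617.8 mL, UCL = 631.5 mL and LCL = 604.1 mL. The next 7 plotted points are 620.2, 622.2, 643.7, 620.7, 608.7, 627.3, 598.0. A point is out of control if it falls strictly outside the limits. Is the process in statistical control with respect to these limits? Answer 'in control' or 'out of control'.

out of control

Compare each point to [604.1, 631.5]: sample 3 = 643.7 > UCL; sample 7 = 598.0 < LCL.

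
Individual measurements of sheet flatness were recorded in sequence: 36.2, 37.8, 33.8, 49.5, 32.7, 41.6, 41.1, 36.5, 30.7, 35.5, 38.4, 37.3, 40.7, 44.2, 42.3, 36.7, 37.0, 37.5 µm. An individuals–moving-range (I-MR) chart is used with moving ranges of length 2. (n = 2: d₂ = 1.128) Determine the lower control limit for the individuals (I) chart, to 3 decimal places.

25.493

X̄ = (36.2 + 37.8 + 33.8 + 49.5 + 32.7 + 41.6 + 41.1 + 36.5 + 30.7 + 35.5 + 38.4 + 37.3 + 40.7 + 44.2 + 42.3 + 36.7 + 37.0 + 37.5) / 18 = 38.3056
Moving ranges: 1.6, 4.0, 15.7, 16.8, 8.9, 0.5, 4.6, 5.8, 4.8, 2.9, 1.1, 3.4, 3.5, 1.9, 5.6, 0.3, 0.5; M̄R̄ = 81.9000 / 17 = 4.8176
LCL = X̄ − 3·M̄R̄/d₂ = 38.3056 − 3 × 4.8176 / 1.128 = 25.4927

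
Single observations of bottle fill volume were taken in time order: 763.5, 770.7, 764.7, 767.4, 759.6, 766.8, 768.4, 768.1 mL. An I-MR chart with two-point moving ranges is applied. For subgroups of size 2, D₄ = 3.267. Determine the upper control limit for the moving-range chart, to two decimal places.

Moving ranges: 7.2, 6.0, 2.7, 7.8, 7.2, 1.6, 0.3; M̄R̄ = 32.8000 / 7 = 4.6857
UCL_MR = D₄·M̄R̄ = 3.267 × 4.6857 = 15.3082

15.31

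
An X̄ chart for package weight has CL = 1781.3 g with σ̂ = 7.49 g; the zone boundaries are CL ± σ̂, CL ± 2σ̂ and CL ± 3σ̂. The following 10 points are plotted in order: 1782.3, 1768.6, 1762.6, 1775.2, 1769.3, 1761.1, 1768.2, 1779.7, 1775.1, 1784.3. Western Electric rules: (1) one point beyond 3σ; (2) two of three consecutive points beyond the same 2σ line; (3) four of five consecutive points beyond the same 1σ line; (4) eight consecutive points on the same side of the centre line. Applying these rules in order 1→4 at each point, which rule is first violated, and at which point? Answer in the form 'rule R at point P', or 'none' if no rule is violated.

Zone of each point (C = within 1σ̂, B = 1σ̂–2σ̂, A = 2σ̂–3σ̂, * = beyond 3σ̂; sign = side of CL): 1:+C, 2:-B, 3:-A, 4:-C, 5:-B, 6:-A, 7:-B, 8:-C, 9:-C, 10:+C
Rule 3 (four of five consecutive points beyond the same 1σ limit) is satisfied at point 6.

rule 3 at point 6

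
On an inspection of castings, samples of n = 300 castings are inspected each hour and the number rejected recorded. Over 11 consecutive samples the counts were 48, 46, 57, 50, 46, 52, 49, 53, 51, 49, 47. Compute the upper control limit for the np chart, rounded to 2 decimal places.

p̄ = Σdᵢ / (k·n) = 548 / (11 × 300) = 0.16606
UCL = np̄ + 3·√(np̄(1−p̄)) = 49.8182 + 3 × √(49.8182×0.83394) = 49.8182 + 3 × 6.4456 = 69.1549

69.15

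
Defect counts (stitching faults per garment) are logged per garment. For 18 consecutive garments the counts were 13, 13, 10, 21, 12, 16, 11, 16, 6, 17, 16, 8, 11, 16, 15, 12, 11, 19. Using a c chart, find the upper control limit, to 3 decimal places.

c̄ = (13 + 13 + 10 + 21 + 12 + 16 + 11 + 16 + 6 + 17 + 16 + 8 + 11 + 16 + 15 + 12 + 11 + 19) / 18 = 243 / 18 = 13.5000
UCL = c̄ + 3√c̄ = 13.5000 + 3 × √13.5000 = 13.5000 + 3 × 3.6742 = 24.5227

24.523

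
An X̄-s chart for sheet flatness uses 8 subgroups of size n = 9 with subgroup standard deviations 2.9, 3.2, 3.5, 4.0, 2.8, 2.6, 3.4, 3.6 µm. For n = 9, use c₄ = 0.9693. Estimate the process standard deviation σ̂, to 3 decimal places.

3.353

s̄ = (2.9 + 3.2 + 3.5 + 4.0 + 2.8 + 2.6 + 3.4 + 3.6) / 8 = 3.2500
σ̂ = s̄ / c₄ = 3.2500 / 0.9693 = 3.3529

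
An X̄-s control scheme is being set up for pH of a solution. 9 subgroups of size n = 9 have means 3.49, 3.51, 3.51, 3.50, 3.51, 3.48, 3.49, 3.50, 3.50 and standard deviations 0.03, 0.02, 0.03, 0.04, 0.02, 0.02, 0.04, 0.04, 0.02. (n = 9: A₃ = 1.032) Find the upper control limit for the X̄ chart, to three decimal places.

X̄̄ = (3.49 + 3.51 + 3.51 + 3.50 + 3.51 + 3.48 + 3.49 + 3.50 + 3.50) / 9 = 3.4989
s̄ = (0.03 + 0.02 + 0.03 + 0.04 + 0.02 + 0.02 + 0.04 + 0.04 + 0.02) / 9 = 0.0289
UCL = X̄̄ + A₃·s̄ = 3.4989 + 1.032 × 0.0289 = 3.5287

3.529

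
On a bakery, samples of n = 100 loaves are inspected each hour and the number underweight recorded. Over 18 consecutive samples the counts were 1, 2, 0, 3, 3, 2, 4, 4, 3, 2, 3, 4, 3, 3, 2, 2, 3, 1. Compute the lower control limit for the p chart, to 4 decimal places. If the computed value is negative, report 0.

0.0000

p̄ = Σdᵢ / (k·n) = 45 / (18 × 100) = 0.02500
LCL = p̄ − 3·√(p̄(1−p̄)/n) = 0.02500 − 3 × 0.01561 = -0.02184 → 0 (negative, so LCL = 0)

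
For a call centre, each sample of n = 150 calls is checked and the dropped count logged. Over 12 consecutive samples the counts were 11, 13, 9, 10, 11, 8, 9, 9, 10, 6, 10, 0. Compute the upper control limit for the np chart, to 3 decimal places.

17.483

p̄ = Σdᵢ / (k·n) = 106 / (12 × 150) = 0.05889
UCL = np̄ + 3·√(np̄(1−p̄)) = 8.8333 + 3 × √(8.8333×0.94111) = 8.8333 + 3 × 2.8833 = 17.4831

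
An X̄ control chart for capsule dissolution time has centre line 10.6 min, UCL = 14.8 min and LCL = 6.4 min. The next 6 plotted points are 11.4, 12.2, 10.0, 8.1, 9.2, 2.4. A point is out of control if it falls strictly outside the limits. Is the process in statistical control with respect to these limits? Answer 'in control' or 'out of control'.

Compare each point to [6.4, 14.8]: sample 6 = 2.4 < LCL.

out of control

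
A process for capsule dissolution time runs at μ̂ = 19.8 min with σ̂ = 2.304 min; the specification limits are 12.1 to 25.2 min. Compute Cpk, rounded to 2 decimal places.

Cpu = (USL − μ̂) / (3σ̂) = (25.2 − 19.8) / (3 × 2.304) = 0.7812; Cpl = (μ̂ − LSL) / (3σ̂) = (19.8 − 12.1) / (3 × 2.304) = 1.1140; Cpk = min(Cpu, Cpl) = 0.7812

0.78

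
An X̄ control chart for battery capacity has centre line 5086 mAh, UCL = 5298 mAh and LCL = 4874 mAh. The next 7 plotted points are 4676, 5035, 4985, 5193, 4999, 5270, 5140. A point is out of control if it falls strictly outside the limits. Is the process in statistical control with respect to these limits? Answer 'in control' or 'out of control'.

Compare each point to [4874, 5298]: sample 1 = 4676 < LCL.

out of control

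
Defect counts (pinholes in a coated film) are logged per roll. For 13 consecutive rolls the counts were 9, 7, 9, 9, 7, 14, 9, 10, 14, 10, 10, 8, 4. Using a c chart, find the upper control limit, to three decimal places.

18.345

c̄ = (9 + 7 + 9 + 9 + 7 + 14 + 9 + 10 + 14 + 10 + 10 + 8 + 4) / 13 = 120 / 13 = 9.2308
UCL = c̄ + 3√c̄ = 9.2308 + 3 × √9.2308 = 9.2308 + 3 × 3.0382 = 18.3454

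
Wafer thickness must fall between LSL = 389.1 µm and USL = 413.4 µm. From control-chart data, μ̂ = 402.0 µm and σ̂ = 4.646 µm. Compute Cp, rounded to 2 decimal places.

Cp = (USL − LSL) / (6σ̂) = (413.4 − 389.1) / (6 × 4.646) = 24.3000 / 27.8760 = 0.8717

0.87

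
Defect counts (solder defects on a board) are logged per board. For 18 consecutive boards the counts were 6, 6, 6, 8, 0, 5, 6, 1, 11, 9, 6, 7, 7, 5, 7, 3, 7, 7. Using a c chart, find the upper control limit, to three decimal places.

c̄ = (6 + 6 + 6 + 8 + 0 + 5 + 6 + 1 + 11 + 9 + 6 + 7 + 7 + 5 + 7 + 3 + 7 + 7) / 18 = 107 / 18 = 5.9444
UCL = c̄ + 3√c̄ = 5.9444 + 3 × √5.9444 = 5.9444 + 3 × 2.4381 = 13.2588

13.259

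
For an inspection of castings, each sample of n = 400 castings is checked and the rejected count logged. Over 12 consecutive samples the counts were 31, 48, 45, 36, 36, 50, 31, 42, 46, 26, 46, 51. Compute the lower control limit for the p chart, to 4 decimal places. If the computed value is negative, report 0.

0.0563

p̄ = Σdᵢ / (k·n) = 488 / (12 × 400) = 0.10167
LCL = p̄ − 3·√(p̄(1−p̄)/n) = 0.10167 − 3 × 0.01511 = 0.05634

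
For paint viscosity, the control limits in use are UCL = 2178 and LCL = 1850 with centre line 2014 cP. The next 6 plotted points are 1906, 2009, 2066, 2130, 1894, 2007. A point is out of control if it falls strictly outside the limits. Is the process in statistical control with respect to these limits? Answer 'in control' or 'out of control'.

in control

All 6 points lie within [1850, 2178].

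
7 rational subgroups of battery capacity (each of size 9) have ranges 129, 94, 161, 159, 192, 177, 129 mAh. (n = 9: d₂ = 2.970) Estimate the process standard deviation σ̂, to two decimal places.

50.07

R̄ = (129 + 94 + 161 + 159 + 192 + 177 + 129) / 7 = 148.7143
σ̂ = R̄ / d₂ = 148.7143 / 2.970 = 50.0722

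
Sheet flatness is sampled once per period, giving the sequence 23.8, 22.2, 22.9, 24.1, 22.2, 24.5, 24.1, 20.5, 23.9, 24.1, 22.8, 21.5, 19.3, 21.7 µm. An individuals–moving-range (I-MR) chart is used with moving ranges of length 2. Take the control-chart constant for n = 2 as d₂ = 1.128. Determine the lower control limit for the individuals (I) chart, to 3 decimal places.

18.083

X̄ = (23.8 + 22.2 + 22.9 + 24.1 + 22.2 + 24.5 + 24.1 + 20.5 + 23.9 + 24.1 + 22.8 + 21.5 + 19.3 + 21.7) / 14 = 22.6857
Moving ranges: 1.6, 0.7, 1.2, 1.9, 2.3, 0.4, 3.6, 3.4, 0.2, 1.3, 1.3, 2.2, 2.4; M̄R̄ = 22.5000 / 13 = 1.7308
LCL = X̄ − 3·M̄R̄/d₂ = 22.6857 − 3 × 1.7308 / 1.128 = 18.0826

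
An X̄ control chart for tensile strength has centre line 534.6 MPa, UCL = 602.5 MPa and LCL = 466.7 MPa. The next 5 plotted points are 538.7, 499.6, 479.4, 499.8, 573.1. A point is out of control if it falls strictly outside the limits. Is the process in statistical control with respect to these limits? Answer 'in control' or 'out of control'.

in control

All 5 points lie within [466.7, 602.5].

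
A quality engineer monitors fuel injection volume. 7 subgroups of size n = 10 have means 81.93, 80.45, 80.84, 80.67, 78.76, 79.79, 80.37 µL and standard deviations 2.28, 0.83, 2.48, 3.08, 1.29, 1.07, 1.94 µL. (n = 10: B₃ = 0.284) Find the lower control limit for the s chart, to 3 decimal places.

0.526

s̄ = (2.28 + 0.83 + 2.48 + 3.08 + 1.29 + 1.07 + 1.94) / 7 = 1.8529
LCL_s = B₃·s̄ = 0.284 × 1.8529 = 0.5262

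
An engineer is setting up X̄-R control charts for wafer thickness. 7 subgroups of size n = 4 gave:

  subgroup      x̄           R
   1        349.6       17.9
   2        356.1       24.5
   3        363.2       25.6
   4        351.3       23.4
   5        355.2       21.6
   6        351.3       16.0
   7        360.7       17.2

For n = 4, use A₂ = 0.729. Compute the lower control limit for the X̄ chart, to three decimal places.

X̄̄ = (349.6 + 356.1 + 363.2 + 351.3 + 355.2 + 351.3 + 360.7) / 7 = 2487.4000 / 7 = 355.3429
R̄ = (17.9 + 24.5 + 25.6 + 23.4 + 21.6 + 16.0 + 17.2) / 7 = 146.2000 / 7 = 20.8857
LCL = X̄̄ − A₂·R̄ = 355.3429 − 0.729 × 20.8857 = 340.1172

340.117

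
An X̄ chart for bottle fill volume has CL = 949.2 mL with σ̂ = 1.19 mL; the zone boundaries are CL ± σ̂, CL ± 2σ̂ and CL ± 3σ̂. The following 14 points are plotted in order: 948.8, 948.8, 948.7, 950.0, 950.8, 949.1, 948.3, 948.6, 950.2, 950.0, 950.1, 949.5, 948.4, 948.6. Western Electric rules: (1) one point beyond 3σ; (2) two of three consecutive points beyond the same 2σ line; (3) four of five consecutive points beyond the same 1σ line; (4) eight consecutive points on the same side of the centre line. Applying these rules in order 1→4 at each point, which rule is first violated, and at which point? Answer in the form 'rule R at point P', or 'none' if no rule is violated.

Zone of each point (C = within 1σ̂, B = 1σ̂–2σ̂, A = 2σ̂–3σ̂, * = beyond 3σ̂; sign = side of CL): 1:-C, 2:-C, 3:-C, 4:+C, 5:+B, 6:-C, 7:-C, 8:-C, 9:+C, 10:+C, 11:+C, 12:+C, 13:-C, 14:-C
No rule fires across all 14 points.

none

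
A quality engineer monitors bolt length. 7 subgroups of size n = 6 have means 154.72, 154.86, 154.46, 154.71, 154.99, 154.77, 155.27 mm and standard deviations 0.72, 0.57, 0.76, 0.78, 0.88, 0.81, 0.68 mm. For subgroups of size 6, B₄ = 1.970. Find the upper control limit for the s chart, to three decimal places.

1.463

s̄ = (0.72 + 0.57 + 0.76 + 0.78 + 0.88 + 0.81 + 0.68) / 7 = 0.7429
UCL_s = B₄·s̄ = 1.970 × 0.7429 = 1.4634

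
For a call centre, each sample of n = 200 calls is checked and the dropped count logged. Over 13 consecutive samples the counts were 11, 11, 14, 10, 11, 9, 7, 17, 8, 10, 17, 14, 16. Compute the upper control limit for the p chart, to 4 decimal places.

0.1098

p̄ = Σdᵢ / (k·n) = 155 / (13 × 200) = 0.05962
UCL = p̄ + 3·√(p̄(1−p̄)/n) = 0.05962 + 3 × √(0.05962×0.94038/200) = 0.05962 + 3 × 0.01674 = 0.10984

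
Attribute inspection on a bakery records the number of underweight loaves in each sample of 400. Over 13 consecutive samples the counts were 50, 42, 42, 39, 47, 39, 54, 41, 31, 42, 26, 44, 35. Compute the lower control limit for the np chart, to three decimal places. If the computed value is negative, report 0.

p̄ = Σdᵢ / (k·n) = 532 / (13 × 400) = 0.10231
LCL = np̄ − 3·√(np̄(1−p̄)) = 40.9231 − 3 × 6.0611 = 22.7399

22.740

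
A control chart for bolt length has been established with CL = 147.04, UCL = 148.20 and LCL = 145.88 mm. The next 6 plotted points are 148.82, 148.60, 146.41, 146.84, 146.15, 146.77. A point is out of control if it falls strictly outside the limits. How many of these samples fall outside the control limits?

Compare each point to [145.88, 148.20]: sample 1 = 148.82 > UCL; sample 2 = 148.60 > UCL.

2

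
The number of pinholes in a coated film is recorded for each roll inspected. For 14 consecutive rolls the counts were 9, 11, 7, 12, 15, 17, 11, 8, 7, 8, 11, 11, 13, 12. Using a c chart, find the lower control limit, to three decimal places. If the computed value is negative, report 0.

c̄ = (9 + 11 + 7 + 12 + 15 + 17 + 11 + 8 + 7 + 8 + 11 + 11 + 13 + 12) / 14 = 152 / 14 = 10.8571
LCL = c̄ − 3√c̄ = 10.8571 − 3 × 3.2950 = 0.9721

0.972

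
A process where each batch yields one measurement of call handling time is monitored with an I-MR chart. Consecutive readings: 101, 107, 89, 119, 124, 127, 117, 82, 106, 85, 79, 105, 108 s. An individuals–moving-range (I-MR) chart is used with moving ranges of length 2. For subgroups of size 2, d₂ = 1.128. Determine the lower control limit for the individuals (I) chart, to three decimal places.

62.324

X̄ = (101 + 107 + 89 + 119 + 124 + 127 + 117 + 82 + 106 + 85 + 79 + 105 + 108) / 13 = 103.7692
Moving ranges: 6, 18, 30, 5, 3, 10, 35, 24, 21, 6, 26, 3; M̄R̄ = 187.0000 / 12 = 15.5833
LCL = X̄ − 3·M̄R̄/d₂ = 103.7692 − 3 × 15.5833 / 1.128 = 62.3242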